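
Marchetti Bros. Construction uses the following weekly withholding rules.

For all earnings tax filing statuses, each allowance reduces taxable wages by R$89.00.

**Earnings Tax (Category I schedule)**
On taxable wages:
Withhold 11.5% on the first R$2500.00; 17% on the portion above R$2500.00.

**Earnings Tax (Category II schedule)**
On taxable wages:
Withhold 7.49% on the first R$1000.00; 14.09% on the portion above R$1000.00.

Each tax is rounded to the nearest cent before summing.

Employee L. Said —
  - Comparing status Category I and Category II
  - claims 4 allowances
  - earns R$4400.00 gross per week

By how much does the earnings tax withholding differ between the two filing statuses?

Earnings Tax (Category I): taxable = R$4400.00 − 4×R$89.00 = R$4044.00
  R$287.50 + 17% × (R$4044.00 − R$2500.00) = R$287.50 + 17% × R$1544.00 = R$549.98
Earnings Tax (Category II): taxable = R$4400.00 − 4×R$89.00 = R$4044.00
  R$74.90 + 14.09% × (R$4044.00 − R$1000.00) = R$74.90 + 14.09% × R$3044.00 = R$503.80
Difference: |R$549.98 − R$503.80| = R$46.18 (higher under Category I)

R$46.18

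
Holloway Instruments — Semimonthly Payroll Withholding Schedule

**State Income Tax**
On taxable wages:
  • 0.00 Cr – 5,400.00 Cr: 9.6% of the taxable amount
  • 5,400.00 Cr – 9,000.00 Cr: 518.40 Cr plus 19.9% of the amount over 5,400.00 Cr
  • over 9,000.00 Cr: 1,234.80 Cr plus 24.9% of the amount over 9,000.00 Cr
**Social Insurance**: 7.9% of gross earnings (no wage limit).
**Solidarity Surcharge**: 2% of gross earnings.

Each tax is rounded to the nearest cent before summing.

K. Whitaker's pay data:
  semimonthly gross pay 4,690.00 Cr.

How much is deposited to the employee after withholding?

3,775.45 Cr

State Income Tax: taxable = 4,690.00 Cr
  9.6% × 4,690.00 Cr = 450.24 Cr
Social Insurance: 7.9% × 4,690.00 Cr = 370.51 Cr
Solidarity Surcharge: 2% × 4,690.00 Cr = 93.80 Cr
Total withheld: 450.24 Cr + 370.51 Cr + 93.80 Cr = 914.55 Cr
Net pay: 4,690.00 Cr − 914.55 Cr = 3,775.45 Cr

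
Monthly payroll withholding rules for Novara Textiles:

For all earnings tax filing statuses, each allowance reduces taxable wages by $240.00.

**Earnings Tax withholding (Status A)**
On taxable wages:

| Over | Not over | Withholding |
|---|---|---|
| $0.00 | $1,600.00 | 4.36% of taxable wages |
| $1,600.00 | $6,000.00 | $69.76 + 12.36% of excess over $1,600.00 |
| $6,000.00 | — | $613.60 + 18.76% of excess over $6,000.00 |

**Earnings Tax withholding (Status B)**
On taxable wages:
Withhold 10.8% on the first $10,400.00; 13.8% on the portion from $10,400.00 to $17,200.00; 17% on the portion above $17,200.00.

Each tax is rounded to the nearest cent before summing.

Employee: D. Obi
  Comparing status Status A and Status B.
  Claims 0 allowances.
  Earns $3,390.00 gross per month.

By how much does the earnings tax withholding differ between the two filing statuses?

$75.12

Earnings Tax (Status A): taxable = $3,390.00
  $69.76 + 12.36% × ($3,390.00 − $1,600.00) = $69.76 + 12.36% × $1,790.00 = $291.00
Earnings Tax (Status B): taxable = $3,390.00
  10.8% × $3,390.00 = $366.12
Difference: |$291.00 − $366.12| = $75.12 (higher under Status B)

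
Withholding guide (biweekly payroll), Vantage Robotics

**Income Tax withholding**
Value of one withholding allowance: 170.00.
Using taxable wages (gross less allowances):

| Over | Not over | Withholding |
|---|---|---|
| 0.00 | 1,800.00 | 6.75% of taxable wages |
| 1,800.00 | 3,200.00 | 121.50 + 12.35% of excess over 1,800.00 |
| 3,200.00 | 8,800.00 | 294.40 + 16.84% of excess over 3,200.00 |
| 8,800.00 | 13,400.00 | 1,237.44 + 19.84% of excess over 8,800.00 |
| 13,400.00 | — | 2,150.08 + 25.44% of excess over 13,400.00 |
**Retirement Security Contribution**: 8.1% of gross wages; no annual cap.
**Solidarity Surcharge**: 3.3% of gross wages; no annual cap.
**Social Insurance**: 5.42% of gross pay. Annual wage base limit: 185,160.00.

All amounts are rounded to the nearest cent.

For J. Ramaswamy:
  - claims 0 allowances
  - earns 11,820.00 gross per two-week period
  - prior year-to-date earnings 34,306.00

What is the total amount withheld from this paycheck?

3,824.73

Income Tax: taxable = 11,820.00
  1,237.44 + 19.84% × (11,820.00 − 8,800.00) = 1,237.44 + 19.84% × 3,020.00 = 1,836.61
Retirement Security Contribution: 8.1% × 11,820.00 = 957.42
Solidarity Surcharge: 3.3% × 11,820.00 = 390.06
Social Insurance: 5.42% × 11,820.00 = 640.64
Total: 1,836.61 + 957.42 + 390.06 + 640.64 = 3,824.73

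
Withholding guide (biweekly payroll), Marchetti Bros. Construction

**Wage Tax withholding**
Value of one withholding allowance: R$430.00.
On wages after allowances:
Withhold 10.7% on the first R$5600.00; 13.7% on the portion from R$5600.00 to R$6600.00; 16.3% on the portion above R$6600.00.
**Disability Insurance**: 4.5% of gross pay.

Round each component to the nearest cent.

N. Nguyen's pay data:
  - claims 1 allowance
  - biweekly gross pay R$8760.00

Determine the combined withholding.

Wage Tax: taxable = R$8760.00 − 1×R$430.00 = R$8330.00
  R$736.20 + 16.3% × (R$8330.00 − R$6600.00) = R$736.20 + 16.3% × R$1730.00 = R$1018.19
Disability Insurance: 4.5% × R$8760.00 = R$394.20
Total: R$1018.19 + R$394.20 = R$1412.39

R$1412.39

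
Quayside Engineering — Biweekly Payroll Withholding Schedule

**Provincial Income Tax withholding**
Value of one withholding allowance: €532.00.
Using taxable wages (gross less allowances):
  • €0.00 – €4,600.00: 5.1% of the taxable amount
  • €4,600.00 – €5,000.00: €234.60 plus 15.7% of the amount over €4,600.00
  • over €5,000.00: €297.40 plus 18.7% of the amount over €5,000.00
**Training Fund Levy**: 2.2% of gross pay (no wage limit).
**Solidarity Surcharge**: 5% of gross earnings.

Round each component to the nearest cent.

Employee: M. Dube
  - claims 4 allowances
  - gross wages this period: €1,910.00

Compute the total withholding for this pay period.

Provincial Income Tax: taxable = €1,910.00 − 4×€532.00 = €-218.00
  Taxable ≤ 0 → €0.00
Training Fund Levy: 2.2% × €1,910.00 = €42.02
Solidarity Surcharge: 5% × €1,910.00 = €95.50
Total: €0.00 + €42.02 + €95.50 = €137.52

€137.52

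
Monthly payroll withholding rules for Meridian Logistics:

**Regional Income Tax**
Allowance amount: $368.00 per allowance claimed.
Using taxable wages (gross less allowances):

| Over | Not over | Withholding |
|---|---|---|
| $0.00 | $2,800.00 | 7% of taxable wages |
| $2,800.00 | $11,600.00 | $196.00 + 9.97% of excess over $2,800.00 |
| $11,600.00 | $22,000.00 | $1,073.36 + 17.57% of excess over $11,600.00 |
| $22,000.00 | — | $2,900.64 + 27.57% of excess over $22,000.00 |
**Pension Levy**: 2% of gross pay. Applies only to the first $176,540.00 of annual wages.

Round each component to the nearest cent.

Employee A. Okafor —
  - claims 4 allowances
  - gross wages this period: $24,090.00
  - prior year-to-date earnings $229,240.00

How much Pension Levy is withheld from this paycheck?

Pension Levy: YTD $229,240.00 ≥ cap $176,540.00 → $0.00

$0.00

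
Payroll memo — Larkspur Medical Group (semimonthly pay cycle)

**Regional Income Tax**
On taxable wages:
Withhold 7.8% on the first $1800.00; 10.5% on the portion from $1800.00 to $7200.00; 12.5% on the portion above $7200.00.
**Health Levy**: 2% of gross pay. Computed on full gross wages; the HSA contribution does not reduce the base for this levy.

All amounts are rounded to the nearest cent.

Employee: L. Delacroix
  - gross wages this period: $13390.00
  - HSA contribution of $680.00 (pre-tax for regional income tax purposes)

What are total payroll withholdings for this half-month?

$1663.95

Regional Income Tax: taxable = $13390.00 − $680.00 = $12710.00
  $707.40 + 12.5% × ($12710.00 − $7200.00) = $707.40 + 12.5% × $5510.00 = $1396.15
Health Levy: 2% × $13390.00 = $267.80
Total: $1396.15 + $267.80 = $1663.95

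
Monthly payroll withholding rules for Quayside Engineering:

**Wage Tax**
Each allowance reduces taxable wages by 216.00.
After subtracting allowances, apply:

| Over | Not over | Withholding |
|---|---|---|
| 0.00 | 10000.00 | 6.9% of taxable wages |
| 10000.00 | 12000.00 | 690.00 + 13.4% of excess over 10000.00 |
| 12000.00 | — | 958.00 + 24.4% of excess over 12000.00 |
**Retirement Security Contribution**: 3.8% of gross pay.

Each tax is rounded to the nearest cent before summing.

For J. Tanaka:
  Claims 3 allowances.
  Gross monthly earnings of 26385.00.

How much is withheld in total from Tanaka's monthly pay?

Wage Tax: taxable = 26385.00 − 3×216.00 = 25737.00
  958.00 + 24.4% × (25737.00 − 12000.00) = 958.00 + 24.4% × 13737.00 = 4309.83
Retirement Security Contribution: 3.8% × 26385.00 = 1002.63
Total: 4309.83 + 1002.63 = 5312.46

5312.46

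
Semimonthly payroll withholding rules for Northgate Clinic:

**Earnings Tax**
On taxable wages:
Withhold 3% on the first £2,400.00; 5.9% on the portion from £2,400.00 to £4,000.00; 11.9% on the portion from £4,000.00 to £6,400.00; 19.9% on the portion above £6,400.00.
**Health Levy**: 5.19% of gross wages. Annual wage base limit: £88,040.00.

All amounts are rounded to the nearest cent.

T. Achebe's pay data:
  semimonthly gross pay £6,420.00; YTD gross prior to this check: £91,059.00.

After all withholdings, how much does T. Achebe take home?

£5,964.02

Earnings Tax: taxable = £6,420.00
  £452.00 + 19.9% × (£6,420.00 − £6,400.00) = £452.00 + 19.9% × £20.00 = £455.98
Health Levy: YTD £91,059.00 ≥ cap £88,040.00 → £0.00
Total withheld: £455.98 + £0.00 = £455.98
Net pay: £6,420.00 − £455.98 = £5,964.02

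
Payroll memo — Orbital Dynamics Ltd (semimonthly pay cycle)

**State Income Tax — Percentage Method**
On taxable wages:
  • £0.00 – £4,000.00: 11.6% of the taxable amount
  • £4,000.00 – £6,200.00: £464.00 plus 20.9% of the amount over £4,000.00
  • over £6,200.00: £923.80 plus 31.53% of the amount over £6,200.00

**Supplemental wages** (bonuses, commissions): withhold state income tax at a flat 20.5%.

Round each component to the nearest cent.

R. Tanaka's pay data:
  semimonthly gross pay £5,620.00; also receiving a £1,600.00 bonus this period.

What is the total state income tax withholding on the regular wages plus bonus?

£1,130.58

State Income Tax: taxable = £5,620.00
  £464.00 + 20.9% × (£5,620.00 − £4,000.00) = £464.00 + 20.9% × £1,620.00 = £802.58
Supplemental (20.5% flat on bonus): 20.5% × £1,600.00 = £328.00
Total state income tax: £802.58 + £328.00 = £1,130.58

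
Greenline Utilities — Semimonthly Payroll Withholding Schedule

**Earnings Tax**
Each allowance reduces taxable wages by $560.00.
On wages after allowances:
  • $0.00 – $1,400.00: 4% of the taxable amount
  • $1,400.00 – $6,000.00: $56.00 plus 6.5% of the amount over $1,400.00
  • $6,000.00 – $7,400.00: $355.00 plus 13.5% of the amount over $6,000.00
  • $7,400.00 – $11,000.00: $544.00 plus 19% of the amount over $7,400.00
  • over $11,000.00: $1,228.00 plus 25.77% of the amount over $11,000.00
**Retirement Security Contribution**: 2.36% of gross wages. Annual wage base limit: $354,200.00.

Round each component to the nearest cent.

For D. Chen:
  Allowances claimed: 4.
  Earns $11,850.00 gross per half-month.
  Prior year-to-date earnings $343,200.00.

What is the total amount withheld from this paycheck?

Earnings Tax: taxable = $11,850.00 − 4×$560.00 = $9,610.00
  $544.00 + 19% × ($9,610.00 − $7,400.00) = $544.00 + 19% × $2,210.00 = $963.90
Retirement Security Contribution: cap $354,200.00 − YTD $343,200.00 = $11,000.00 subject; 2.36% × $11,000.00 = $259.60
Total: $963.90 + $259.60 = $1,223.50

$1,223.50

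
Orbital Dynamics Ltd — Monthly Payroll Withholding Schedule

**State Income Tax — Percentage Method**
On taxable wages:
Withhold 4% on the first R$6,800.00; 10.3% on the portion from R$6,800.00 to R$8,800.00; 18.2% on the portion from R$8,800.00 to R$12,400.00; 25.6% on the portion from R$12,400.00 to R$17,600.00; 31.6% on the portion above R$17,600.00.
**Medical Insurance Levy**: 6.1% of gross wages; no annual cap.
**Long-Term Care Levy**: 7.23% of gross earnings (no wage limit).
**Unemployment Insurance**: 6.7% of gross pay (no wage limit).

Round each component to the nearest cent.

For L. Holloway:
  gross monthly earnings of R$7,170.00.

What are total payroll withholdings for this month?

State Income Tax: taxable = R$7,170.00
  R$272.00 + 10.3% × (R$7,170.00 − R$6,800.00) = R$272.00 + 10.3% × R$370.00 = R$310.11
Medical Insurance Levy: 6.1% × R$7,170.00 = R$437.37
Long-Term Care Levy: 7.23% × R$7,170.00 = R$518.39
Unemployment Insurance: 6.7% × R$7,170.00 = R$480.39
Total: R$310.11 + R$437.37 + R$518.39 + R$480.39 = R$1,746.26

R$1,746.26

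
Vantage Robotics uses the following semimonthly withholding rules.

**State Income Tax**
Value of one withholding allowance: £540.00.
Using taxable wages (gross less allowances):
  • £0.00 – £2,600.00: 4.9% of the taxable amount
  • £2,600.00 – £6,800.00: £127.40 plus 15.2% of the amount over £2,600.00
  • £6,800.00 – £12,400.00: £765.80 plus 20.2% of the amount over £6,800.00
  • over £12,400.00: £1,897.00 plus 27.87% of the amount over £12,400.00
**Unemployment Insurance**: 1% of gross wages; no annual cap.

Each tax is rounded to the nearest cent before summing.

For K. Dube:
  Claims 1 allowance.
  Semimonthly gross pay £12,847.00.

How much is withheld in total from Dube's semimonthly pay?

£2,006.68

State Income Tax: taxable = £12,847.00 − 1×£540.00 = £12,307.00
  £765.80 + 20.2% × (£12,307.00 − £6,800.00) = £765.80 + 20.2% × £5,507.00 = £1,878.21
Unemployment Insurance: 1% × £12,847.00 = £128.47
Total: £1,878.21 + £128.47 = £2,006.68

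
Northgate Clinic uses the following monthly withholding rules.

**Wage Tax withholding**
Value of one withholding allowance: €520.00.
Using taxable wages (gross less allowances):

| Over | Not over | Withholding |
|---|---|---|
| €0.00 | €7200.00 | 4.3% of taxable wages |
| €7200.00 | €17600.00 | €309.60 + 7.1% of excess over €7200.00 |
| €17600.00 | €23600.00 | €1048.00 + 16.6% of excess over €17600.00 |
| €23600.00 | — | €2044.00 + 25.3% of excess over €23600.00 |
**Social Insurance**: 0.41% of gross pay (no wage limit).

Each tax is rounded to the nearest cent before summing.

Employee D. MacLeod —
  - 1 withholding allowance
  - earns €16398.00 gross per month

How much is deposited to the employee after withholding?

Wage Tax: taxable = €16398.00 − 1×€520.00 = €15878.00
  €309.60 + 7.1% × (€15878.00 − €7200.00) = €309.60 + 7.1% × €8678.00 = €925.74
Social Insurance: 0.41% × €16398.00 = €67.23
Total withheld: €925.74 + €67.23 = €992.97
Net pay: €16398.00 − €992.97 = €15405.03

€15405.03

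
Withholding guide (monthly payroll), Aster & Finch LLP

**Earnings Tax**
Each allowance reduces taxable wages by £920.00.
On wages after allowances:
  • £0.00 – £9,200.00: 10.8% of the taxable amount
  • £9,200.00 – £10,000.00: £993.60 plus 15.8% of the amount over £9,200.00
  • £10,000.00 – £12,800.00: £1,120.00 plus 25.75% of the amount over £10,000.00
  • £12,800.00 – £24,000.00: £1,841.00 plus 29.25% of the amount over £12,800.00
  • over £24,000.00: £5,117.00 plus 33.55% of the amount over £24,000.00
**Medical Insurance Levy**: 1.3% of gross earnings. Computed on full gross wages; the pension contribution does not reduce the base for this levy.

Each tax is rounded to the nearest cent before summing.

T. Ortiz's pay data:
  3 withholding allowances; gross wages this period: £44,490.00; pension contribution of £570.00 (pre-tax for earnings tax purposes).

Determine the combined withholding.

Earnings Tax: taxable = £44,490.00 − £570.00 − 3×£920.00 = £41,160.00
  £5,117.00 + 33.55% × (£41,160.00 − £24,000.00) = £5,117.00 + 33.55% × £17,160.00 = £10,874.18
Medical Insurance Levy: 1.3% × £44,490.00 = £578.37
Total: £10,874.18 + £578.37 = £11,452.55

£11,452.55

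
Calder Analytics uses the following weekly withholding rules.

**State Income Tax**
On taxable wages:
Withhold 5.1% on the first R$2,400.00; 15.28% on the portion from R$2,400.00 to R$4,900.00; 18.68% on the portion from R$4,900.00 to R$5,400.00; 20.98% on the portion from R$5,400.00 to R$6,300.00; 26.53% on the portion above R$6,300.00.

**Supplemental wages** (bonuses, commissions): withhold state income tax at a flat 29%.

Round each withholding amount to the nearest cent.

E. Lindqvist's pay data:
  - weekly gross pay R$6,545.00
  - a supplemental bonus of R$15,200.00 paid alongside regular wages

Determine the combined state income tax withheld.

R$5,259.62

State Income Tax: taxable = R$6,545.00
  R$786.62 + 26.53% × (R$6,545.00 − R$6,300.00) = R$786.62 + 26.53% × R$245.00 = R$851.62
Supplemental (29% flat on bonus): 29% × R$15,200.00 = R$4,408.00
Total state income tax: R$851.62 + R$4,408.00 = R$5,259.62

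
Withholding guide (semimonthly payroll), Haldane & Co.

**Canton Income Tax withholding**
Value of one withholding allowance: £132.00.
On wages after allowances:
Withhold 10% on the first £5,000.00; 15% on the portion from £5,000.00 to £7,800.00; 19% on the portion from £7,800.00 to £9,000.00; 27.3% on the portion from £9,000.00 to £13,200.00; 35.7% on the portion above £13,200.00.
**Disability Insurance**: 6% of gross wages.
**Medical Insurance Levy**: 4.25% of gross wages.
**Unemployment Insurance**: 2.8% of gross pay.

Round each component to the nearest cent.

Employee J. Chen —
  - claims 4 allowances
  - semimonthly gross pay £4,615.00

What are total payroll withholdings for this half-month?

£1,010.96

Canton Income Tax: taxable = £4,615.00 − 4×£132.00 = £4,087.00
  10% × £4,087.00 = £408.70
Disability Insurance: 6% × £4,615.00 = £276.90
Medical Insurance Levy: 4.25% × £4,615.00 = £196.14
Unemployment Insurance: 2.8% × £4,615.00 = £129.22
Total: £408.70 + £276.90 + £196.14 + £129.22 = £1,010.96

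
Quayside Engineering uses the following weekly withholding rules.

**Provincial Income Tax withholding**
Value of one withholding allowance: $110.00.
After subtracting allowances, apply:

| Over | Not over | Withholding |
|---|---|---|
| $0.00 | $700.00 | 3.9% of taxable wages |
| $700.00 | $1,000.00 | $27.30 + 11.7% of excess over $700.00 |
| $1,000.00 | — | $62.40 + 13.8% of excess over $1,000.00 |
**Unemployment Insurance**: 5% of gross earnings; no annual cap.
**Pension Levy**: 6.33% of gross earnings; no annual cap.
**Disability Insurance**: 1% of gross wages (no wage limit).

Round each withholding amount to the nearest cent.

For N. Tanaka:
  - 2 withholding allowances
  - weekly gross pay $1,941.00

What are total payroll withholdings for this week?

Provincial Income Tax: taxable = $1,941.00 − 2×$110.00 = $1,721.00
  $62.40 + 13.8% × ($1,721.00 − $1,000.00) = $62.40 + 13.8% × $721.00 = $161.90
Unemployment Insurance: 5% × $1,941.00 = $97.05
Pension Levy: 6.33% × $1,941.00 = $122.87
Disability Insurance: 1% × $1,941.00 = $19.41
Total: $161.90 + $97.05 + $122.87 + $19.41 = $401.23

$401.23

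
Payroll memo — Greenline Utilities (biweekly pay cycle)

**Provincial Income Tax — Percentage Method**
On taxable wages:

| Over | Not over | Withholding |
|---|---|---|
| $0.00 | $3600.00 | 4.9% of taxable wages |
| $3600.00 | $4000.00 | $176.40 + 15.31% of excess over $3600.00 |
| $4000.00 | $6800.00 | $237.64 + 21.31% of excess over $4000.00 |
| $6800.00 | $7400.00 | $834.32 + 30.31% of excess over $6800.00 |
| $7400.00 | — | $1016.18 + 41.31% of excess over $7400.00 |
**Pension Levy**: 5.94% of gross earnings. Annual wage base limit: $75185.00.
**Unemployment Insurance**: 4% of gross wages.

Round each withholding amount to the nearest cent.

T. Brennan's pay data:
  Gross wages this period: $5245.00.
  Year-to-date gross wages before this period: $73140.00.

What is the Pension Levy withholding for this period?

$121.47

Pension Levy: cap $75185.00 − YTD $73140.00 = $2045.00 subject; 5.94% × $2045.00 = $121.47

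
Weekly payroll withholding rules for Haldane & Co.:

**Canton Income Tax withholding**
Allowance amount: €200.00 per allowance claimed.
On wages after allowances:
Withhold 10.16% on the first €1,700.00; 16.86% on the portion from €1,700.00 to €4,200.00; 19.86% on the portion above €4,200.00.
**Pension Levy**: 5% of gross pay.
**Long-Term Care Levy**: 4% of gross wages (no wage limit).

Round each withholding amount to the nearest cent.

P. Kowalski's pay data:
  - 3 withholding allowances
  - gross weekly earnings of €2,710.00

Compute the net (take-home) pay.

€2,224.25

Canton Income Tax: taxable = €2,710.00 − 3×€200.00 = €2,110.00
  €172.72 + 16.86% × (€2,110.00 − €1,700.00) = €172.72 + 16.86% × €410.00 = €241.85
Pension Levy: 5% × €2,710.00 = €135.50
Long-Term Care Levy: 4% × €2,710.00 = €108.40
Total withheld: €241.85 + €135.50 + €108.40 = €485.75
Net pay: €2,710.00 − €485.75 = €2,224.25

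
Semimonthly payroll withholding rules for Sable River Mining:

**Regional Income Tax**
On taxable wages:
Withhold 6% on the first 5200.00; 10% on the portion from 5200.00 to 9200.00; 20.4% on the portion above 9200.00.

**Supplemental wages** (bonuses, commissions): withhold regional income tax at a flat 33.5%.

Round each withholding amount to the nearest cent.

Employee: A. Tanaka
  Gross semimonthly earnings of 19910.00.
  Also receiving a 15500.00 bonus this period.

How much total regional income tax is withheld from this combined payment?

Regional Income Tax: taxable = 19910.00
  712.00 + 20.4% × (19910.00 − 9200.00) = 712.00 + 20.4% × 10710.00 = 2896.84
Supplemental (33.5% flat on bonus): 33.5% × 15500.00 = 5192.50
Total regional income tax: 2896.84 + 5192.50 = 8089.34

8089.34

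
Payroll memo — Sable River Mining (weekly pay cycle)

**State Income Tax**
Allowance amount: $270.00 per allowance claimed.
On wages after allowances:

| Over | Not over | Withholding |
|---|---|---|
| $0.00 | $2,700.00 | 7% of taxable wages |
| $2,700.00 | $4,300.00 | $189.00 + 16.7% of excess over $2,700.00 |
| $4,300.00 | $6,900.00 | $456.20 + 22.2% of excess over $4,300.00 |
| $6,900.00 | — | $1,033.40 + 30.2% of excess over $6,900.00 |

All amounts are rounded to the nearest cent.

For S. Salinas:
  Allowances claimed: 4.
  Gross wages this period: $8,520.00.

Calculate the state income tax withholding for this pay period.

$1,196.48

State Income Tax: taxable = $8,520.00 − 4×$270.00 = $7,440.00
  $1,033.40 + 30.2% × ($7,440.00 − $6,900.00) = $1,033.40 + 30.2% × $540.00 = $1,196.48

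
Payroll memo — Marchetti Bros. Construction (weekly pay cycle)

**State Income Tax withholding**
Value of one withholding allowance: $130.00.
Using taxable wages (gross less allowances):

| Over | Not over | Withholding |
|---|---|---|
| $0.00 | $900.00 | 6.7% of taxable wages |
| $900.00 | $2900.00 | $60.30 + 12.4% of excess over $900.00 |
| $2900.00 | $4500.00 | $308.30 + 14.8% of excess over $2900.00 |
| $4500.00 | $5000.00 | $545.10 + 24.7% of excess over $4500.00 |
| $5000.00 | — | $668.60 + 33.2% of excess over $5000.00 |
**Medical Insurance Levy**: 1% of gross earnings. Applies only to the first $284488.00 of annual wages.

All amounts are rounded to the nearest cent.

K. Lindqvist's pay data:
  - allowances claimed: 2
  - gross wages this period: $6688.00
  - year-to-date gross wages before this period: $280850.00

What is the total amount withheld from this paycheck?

$1179.08

State Income Tax: taxable = $6688.00 − 2×$130.00 = $6428.00
  $668.60 + 33.2% × ($6428.00 − $5000.00) = $668.60 + 33.2% × $1428.00 = $1142.70
Medical Insurance Levy: cap $284488.00 − YTD $280850.00 = $3638.00 subject; 1% × $3638.00 = $36.38
Total: $1142.70 + $36.38 = $1179.08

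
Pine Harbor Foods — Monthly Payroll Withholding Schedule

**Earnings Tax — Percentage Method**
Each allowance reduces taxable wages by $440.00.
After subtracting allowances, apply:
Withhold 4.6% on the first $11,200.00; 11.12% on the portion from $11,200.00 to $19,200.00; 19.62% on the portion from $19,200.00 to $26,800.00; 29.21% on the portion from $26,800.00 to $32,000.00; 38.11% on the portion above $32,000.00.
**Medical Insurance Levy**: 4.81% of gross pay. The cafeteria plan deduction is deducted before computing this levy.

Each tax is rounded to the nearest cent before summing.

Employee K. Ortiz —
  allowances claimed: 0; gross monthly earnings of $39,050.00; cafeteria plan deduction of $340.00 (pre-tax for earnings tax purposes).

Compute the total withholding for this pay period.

$8,833.97

Earnings Tax: taxable = $39,050.00 − $340.00 = $38,710.00
  $4,414.84 + 38.11% × ($38,710.00 − $32,000.00) = $4,414.84 + 38.11% × $6,710.00 = $6,972.02
Medical Insurance Levy: 4.81% × $38,710.00 = $1,861.95
Total: $6,972.02 + $1,861.95 = $8,833.97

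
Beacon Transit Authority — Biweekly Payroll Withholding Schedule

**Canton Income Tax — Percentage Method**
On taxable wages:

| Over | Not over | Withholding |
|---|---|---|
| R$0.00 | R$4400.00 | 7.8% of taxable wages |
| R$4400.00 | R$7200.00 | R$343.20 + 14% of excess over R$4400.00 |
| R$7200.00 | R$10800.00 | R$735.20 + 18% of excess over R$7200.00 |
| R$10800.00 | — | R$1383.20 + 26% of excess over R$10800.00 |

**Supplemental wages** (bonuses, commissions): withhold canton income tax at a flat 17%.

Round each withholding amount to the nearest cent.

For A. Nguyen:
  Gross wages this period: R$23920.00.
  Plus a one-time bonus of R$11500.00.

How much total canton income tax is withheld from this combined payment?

R$6749.40

Canton Income Tax: taxable = R$23920.00
  R$1383.20 + 26% × (R$23920.00 − R$10800.00) = R$1383.20 + 26% × R$13120.00 = R$4794.40
Supplemental (17% flat on bonus): 17% × R$11500.00 = R$1955.00
Total canton income tax: R$4794.40 + R$1955.00 = R$6749.40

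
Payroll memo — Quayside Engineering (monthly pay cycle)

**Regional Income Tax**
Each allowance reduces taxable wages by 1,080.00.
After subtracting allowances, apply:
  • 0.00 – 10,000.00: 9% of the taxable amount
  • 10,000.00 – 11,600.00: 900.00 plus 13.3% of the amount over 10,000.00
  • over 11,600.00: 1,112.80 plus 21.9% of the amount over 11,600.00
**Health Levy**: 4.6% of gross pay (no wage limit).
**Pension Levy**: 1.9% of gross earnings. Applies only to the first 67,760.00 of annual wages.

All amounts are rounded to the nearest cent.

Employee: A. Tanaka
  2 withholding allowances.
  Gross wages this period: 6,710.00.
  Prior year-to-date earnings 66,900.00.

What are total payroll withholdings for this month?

734.50

Regional Income Tax: taxable = 6,710.00 − 2×1,080.00 = 4,550.00
  9% × 4,550.00 = 409.50
Health Levy: 4.6% × 6,710.00 = 308.66
Pension Levy: cap 67,760.00 − YTD 66,900.00 = 860.00 subject; 1.9% × 860.00 = 16.34
Total: 409.50 + 308.66 + 16.34 = 734.50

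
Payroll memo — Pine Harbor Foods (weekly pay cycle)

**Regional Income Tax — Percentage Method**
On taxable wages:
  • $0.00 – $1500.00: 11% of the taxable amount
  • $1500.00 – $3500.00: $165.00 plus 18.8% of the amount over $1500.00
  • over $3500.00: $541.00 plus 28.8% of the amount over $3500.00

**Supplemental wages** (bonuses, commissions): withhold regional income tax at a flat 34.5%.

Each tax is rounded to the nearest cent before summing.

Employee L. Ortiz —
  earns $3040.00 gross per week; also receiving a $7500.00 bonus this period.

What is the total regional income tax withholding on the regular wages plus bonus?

$3042.02

Regional Income Tax: taxable = $3040.00
  $165.00 + 18.8% × ($3040.00 − $1500.00) = $165.00 + 18.8% × $1540.00 = $454.52
Supplemental (34.5% flat on bonus): 34.5% × $7500.00 = $2587.50
Total regional income tax: $454.52 + $2587.50 = $3042.02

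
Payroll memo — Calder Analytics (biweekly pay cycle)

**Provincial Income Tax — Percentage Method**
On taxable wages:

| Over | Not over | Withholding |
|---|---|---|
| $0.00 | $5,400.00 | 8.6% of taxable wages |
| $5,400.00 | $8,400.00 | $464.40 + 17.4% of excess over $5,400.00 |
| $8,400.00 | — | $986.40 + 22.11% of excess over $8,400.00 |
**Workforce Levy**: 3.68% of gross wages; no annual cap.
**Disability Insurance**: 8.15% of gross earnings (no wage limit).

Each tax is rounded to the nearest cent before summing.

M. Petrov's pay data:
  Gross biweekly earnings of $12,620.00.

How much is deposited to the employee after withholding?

Provincial Income Tax: taxable = $12,620.00
  $986.40 + 22.11% × ($12,620.00 − $8,400.00) = $986.40 + 22.11% × $4,220.00 = $1,919.44
Workforce Levy: 3.68% × $12,620.00 = $464.42
Disability Insurance: 8.15% × $12,620.00 = $1,028.53
Total withheld: $1,919.44 + $464.42 + $1,028.53 = $3,412.39
Net pay: $12,620.00 − $3,412.39 = $9,207.61

$9,207.61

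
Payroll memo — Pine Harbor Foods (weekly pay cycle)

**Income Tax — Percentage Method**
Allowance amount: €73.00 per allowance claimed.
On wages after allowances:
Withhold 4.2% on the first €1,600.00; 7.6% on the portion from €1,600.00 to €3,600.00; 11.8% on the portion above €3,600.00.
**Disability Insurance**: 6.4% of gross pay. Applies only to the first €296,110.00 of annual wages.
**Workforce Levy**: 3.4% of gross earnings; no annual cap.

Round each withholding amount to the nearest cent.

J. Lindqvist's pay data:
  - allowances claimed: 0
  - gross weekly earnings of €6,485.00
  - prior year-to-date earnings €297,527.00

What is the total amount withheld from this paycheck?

Income Tax: taxable = €6,485.00
  €219.20 + 11.8% × (€6,485.00 − €3,600.00) = €219.20 + 11.8% × €2,885.00 = €559.63
Disability Insurance: YTD €297,527.00 ≥ cap €296,110.00 → €0.00
Workforce Levy: 3.4% × €6,485.00 = €220.49
Total: €559.63 + €0.00 + €220.49 = €780.12

€780.12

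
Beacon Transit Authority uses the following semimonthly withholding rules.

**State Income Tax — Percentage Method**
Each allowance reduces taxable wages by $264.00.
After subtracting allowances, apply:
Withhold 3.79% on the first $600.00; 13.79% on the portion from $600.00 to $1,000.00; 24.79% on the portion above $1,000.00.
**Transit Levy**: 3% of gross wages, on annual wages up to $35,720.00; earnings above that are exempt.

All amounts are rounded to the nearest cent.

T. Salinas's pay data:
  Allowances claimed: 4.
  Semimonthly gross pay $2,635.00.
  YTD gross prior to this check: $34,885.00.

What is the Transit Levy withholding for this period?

$25.05

Transit Levy: cap $35,720.00 − YTD $34,885.00 = $835.00 subject; 3% × $835.00 = $25.05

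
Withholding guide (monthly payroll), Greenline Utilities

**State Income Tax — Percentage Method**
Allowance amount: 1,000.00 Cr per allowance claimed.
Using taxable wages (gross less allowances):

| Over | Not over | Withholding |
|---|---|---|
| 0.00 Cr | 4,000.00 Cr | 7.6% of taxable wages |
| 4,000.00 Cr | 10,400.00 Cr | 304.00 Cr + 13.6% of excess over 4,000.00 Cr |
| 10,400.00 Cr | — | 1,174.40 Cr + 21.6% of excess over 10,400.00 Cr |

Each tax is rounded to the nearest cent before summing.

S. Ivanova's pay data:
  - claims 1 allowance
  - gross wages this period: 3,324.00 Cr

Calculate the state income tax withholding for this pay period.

176.62 Cr

State Income Tax: taxable = 3,324.00 Cr − 1×1,000.00 Cr = 2,324.00 Cr
  7.6% × 2,324.00 Cr = 176.62 Cr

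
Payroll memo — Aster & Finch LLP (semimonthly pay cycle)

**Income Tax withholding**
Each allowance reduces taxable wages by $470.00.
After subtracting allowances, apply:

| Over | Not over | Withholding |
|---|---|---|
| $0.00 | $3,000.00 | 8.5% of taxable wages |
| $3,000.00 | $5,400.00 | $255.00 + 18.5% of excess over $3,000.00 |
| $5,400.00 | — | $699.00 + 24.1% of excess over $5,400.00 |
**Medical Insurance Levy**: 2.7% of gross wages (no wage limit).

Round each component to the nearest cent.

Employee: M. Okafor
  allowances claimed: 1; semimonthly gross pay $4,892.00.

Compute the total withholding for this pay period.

$650.15

Income Tax: taxable = $4,892.00 − 1×$470.00 = $4,422.00
  $255.00 + 18.5% × ($4,422.00 − $3,000.00) = $255.00 + 18.5% × $1,422.00 = $518.07
Medical Insurance Levy: 2.7% × $4,892.00 = $132.08
Total: $518.07 + $132.08 = $650.15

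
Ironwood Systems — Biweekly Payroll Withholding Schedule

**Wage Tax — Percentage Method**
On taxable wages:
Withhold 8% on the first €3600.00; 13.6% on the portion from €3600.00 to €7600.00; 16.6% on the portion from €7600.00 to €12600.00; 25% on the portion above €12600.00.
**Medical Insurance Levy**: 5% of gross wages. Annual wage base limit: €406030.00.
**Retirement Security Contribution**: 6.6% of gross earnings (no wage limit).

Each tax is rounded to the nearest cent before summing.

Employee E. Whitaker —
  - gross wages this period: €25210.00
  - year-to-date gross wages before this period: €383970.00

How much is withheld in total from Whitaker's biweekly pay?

Wage Tax: taxable = €25210.00
  €1662.00 + 25% × (€25210.00 − €12600.00) = €1662.00 + 25% × €12610.00 = €4814.50
Medical Insurance Levy: cap €406030.00 − YTD €383970.00 = €22060.00 subject; 5% × €22060.00 = €1103.00
Retirement Security Contribution: 6.6% × €25210.00 = €1663.86
Total: €4814.50 + €1103.00 + €1663.86 = €7581.36

€7581.36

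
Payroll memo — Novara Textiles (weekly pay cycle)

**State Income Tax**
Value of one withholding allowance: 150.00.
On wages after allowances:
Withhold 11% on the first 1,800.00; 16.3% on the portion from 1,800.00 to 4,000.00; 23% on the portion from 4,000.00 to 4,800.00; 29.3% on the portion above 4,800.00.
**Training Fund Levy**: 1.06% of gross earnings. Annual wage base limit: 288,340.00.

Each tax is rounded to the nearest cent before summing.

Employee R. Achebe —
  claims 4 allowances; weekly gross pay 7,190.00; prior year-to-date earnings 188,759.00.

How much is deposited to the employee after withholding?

5,848.72

State Income Tax: taxable = 7,190.00 − 4×150.00 = 6,590.00
  740.60 + 29.3% × (6,590.00 − 4,800.00) = 740.60 + 29.3% × 1,790.00 = 1,265.07
Training Fund Levy: 1.06% × 7,190.00 = 76.21
Total withheld: 1,265.07 + 76.21 = 1,341.28
Net pay: 7,190.00 − 1,341.28 = 5,848.72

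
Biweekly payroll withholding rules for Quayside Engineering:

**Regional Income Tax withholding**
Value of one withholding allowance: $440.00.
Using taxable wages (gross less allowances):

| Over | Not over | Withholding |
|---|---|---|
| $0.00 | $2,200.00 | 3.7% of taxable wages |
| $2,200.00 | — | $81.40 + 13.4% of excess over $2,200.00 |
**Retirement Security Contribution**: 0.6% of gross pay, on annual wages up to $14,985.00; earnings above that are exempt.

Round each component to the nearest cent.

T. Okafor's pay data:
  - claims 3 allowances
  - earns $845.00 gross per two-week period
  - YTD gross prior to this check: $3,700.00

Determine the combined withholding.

$5.07

Regional Income Tax: taxable = $845.00 − 3×$440.00 = $-475.00
  Taxable ≤ 0 → $0.00
Retirement Security Contribution: 0.6% × $845.00 = $5.07
Total: $0.00 + $5.07 = $5.07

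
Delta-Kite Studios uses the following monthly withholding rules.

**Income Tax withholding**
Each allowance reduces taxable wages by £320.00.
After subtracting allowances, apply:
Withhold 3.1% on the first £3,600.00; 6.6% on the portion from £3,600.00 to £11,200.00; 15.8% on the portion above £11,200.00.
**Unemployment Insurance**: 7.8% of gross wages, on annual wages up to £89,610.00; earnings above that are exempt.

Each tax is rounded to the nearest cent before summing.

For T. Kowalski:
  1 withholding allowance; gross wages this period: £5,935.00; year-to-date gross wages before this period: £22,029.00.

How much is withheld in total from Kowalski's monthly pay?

£707.52

Income Tax: taxable = £5,935.00 − 1×£320.00 = £5,615.00
  £111.60 + 6.6% × (£5,615.00 − £3,600.00) = £111.60 + 6.6% × £2,015.00 = £244.59
Unemployment Insurance: 7.8% × £5,935.00 = £462.93
Total: £244.59 + £462.93 = £707.52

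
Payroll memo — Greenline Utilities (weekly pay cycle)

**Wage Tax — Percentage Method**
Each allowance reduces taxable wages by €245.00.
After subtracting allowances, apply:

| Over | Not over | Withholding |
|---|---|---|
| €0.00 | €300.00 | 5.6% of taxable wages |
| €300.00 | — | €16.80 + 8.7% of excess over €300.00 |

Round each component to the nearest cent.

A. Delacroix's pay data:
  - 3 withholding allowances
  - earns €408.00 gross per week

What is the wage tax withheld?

€0.00

Wage Tax: taxable = €408.00 − 3×€245.00 = €-327.00
  Taxable ≤ 0 → €0.00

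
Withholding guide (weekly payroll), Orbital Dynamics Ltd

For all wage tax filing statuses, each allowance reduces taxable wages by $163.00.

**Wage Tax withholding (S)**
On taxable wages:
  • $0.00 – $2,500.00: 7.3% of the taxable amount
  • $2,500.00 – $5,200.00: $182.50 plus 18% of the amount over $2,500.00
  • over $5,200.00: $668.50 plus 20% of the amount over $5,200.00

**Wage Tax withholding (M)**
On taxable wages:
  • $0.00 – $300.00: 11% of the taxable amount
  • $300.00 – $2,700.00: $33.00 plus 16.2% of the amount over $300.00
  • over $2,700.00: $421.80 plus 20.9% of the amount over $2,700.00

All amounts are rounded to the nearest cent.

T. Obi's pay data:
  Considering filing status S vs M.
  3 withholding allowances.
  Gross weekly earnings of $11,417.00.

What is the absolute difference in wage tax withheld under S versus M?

$327.35

Wage Tax (S): taxable = $11,417.00 − 3×$163.00 = $10,928.00
  $668.50 + 20% × ($10,928.00 − $5,200.00) = $668.50 + 20% × $5,728.00 = $1,814.10
Wage Tax (M): taxable = $11,417.00 − 3×$163.00 = $10,928.00
  $421.80 + 20.9% × ($10,928.00 − $2,700.00) = $421.80 + 20.9% × $8,228.00 = $2,141.45
Difference: |$1,814.10 − $2,141.45| = $327.35 (higher under M)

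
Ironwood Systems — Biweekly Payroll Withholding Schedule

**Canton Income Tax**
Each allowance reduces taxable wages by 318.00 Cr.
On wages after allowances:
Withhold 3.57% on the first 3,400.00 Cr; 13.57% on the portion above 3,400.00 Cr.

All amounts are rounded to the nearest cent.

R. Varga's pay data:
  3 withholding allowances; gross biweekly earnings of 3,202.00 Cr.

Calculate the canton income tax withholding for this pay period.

Canton Income Tax: taxable = 3,202.00 Cr − 3×318.00 Cr = 2,248.00 Cr
  3.57% × 2,248.00 Cr = 80.25 Cr

80.25 Cr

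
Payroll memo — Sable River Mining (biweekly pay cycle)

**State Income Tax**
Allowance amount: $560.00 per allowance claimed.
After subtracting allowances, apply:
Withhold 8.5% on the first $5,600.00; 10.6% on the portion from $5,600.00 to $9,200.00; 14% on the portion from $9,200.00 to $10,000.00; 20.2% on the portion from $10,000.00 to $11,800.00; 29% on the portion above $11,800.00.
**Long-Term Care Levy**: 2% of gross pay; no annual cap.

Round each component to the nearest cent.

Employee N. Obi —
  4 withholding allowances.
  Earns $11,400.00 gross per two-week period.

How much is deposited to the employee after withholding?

State Income Tax: taxable = $11,400.00 − 4×$560.00 = $9,160.00
  $476.00 + 10.6% × ($9,160.00 − $5,600.00) = $476.00 + 10.6% × $3,560.00 = $853.36
Long-Term Care Levy: 2% × $11,400.00 = $228.00
Total withheld: $853.36 + $228.00 = $1,081.36
Net pay: $11,400.00 − $1,081.36 = $10,318.64

$10,318.64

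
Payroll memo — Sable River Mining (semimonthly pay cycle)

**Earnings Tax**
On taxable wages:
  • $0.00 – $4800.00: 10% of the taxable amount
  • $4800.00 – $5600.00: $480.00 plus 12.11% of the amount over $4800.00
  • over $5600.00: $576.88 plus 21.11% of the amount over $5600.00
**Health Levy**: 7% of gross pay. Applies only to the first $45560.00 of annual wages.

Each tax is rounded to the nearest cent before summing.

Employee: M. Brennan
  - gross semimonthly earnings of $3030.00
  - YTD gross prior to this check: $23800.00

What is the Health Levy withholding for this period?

$212.10

Health Levy: 7% × $3030.00 = $212.10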